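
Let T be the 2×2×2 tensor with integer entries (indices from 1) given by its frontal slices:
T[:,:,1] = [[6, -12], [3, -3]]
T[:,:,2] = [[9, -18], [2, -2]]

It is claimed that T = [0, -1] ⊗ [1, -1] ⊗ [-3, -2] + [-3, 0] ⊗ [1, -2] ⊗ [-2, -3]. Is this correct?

Reconstruct entrywise from the claimed factors. For example, T[1,1,1] = 6 and Σₗ aₗ[1]bₗ[1]cₗ[1] = (0)·(1)·(-3) + (-3)·(1)·(-2) = 6; checking all 8 entries, every one matches. The claim holds.

Yes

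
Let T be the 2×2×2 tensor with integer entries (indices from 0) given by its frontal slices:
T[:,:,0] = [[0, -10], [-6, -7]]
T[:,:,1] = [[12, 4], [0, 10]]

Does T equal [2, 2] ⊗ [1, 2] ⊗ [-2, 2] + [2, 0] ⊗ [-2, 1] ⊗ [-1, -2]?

No

Reconstruct entry (1,0,0) from the claimed factors: Σₗ aₗ[1]bₗ[0]cₗ[0] = (2)·(1)·(-2) + (0)·(-2)·(-1) = -4, but T[1,0,0] = -6. The claim is false.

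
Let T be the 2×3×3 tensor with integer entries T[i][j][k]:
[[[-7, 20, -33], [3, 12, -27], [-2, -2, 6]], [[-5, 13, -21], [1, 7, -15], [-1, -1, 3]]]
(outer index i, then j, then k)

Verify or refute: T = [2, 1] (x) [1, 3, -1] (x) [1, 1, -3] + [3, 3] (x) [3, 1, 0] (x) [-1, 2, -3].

Reconstruct entry (1,0,0) from the claimed factors: Σₗ aₗ[1]bₗ[0]cₗ[0] = (1)·(1)·(1) + (3)·(3)·(-1) = -8, but T[1,0,0] = -5. The claim is false.

No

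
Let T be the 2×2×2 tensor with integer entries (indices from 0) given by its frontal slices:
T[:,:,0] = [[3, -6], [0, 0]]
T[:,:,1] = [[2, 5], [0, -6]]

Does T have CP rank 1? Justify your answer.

The mode-1 unfolding of T (rows indexed by i, columns by (j,k) = (0,0), (0,1), (1,0), (1,1)) is [[3, 2, -6, 5], [0, 0, 0, -6]].
There the 2×2 minor on rows i ∈ {0, 1}, columns (j,k) ∈ {(0,0), (1,1)} is det [[3, 5], [0, -6]] = -18 ≠ 0, so this unfolding has rank ≥ 2; CP rank is at least every unfolding rank, so rank(T) ≥ 2.
In particular rank(T) ≥ 2 > 1, so T is not rank-1.

No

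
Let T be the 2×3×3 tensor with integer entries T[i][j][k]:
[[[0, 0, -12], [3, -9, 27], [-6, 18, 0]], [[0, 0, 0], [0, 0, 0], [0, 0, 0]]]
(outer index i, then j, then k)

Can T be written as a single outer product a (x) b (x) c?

The mode-2 unfolding of T (rows indexed by j, columns by (i,k) = (0,0), (0,1), (0,2), (1,0), (1,1), (1,2)) is [[0, 0, -12, 0, 0, 0], [3, -9, 27, 0, 0, 0], [-6, 18, 0, 0, 0, 0]].
There the 2×2 minor on rows j ∈ {0, 1}, columns (i,k) ∈ {(0,0), (0,2)} is det [[0, -12], [3, 27]] = 36 ≠ 0, so this unfolding has rank ≥ 2; CP rank is at least every unfolding rank, so rank(T) ≥ 2.
In particular rank(T) ≥ 2 > 1, so T is not rank-1.

No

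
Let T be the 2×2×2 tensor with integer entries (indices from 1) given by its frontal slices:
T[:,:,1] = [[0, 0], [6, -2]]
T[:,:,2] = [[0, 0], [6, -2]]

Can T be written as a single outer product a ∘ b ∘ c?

Yes

If T = a ∘ b ∘ c then every fibre of T is a multiple of the corresponding factor, so read the factors off the fibres through the nonzero entry T[2,1,1] = 6.
The mode-1 fibre T[:,1,1] = [0, 6] gives a = [0, 1] (primitive direction); the mode-2 fibre T[2,:,1] = [6, -2] gives b = [3, -1]; then c[k] = T[2,1,k] / (a[2]·b[1]) = [6, 6] / 3 = [2, 2].
Expanding [0, 1] ∘ [3, -1] ∘ [2, 2] reproduces all 8 entries of T, so T = [0, 1] ∘ [3, -1] ∘ [2, 2] and rank(T) ≤ 1.
Equivalently every frontal slice T[:,:,k] is c[k] times the rank-1 matrix [0, 1] ∘ [3, -1]. So T has rank 1 (it is nonzero).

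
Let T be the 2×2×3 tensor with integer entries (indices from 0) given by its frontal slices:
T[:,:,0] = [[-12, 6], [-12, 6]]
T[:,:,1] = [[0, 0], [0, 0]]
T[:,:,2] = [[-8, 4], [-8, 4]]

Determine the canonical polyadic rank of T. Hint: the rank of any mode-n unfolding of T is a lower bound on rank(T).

1

Lower bound: T ≠ 0 (e.g. T[0,0,0] = -12), so rank(T) ≥ 1.
Upper bound: if T = a ⊗ b ⊗ c then every fibre of T is a multiple of the corresponding factor, so read the factors off the fibres through the nonzero entry T[0,0,0] = -12.
The mode-1 fibre T[:,0,0] = [-12, -12] gives a = (1, 1) (primitive direction); the mode-2 fibre T[0,:,0] = [-12, 6] gives b = (2, -1); then c[k] = T[0,0,k] / (a[0]·b[0]) = [-12, 0, -8] / 2 = (-6, 0, -4).
Expanding (1, 1) ⊗ (2, -1) ⊗ (-6, 0, -4) reproduces all 12 entries of T, so T = (1, 1) ⊗ (2, -1) ⊗ (-6, 0, -4) and rank(T) ≤ 1.
These bounds meet, so rank(T) = 1.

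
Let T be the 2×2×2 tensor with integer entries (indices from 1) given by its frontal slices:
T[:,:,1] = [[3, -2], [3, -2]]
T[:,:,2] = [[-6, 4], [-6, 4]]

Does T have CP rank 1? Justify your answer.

Yes

If T = a ⊗ b ⊗ c then every fibre of T is a multiple of the corresponding factor, so read the factors off the fibres through the nonzero entry T[1,1,1] = 3.
The mode-1 fibre T[:,1,1] = [3, 3] gives a = [1, 1] (primitive direction); the mode-2 fibre T[1,:,1] = [3, -2] gives b = [3, -2]; then c[k] = T[1,1,k] / (a[1]·b[1]) = [3, -6] / 3 = [1, -2].
Expanding [1, 1] ⊗ [3, -2] ⊗ [1, -2] reproduces all 8 entries of T, so T = [1, 1] ⊗ [3, -2] ⊗ [1, -2] and rank(T) ≤ 1.
Equivalently every frontal slice T[:,:,k] is c[k] times the rank-1 matrix [1, 1] ⊗ [3, -2]. So T has rank 1 (it is nonzero).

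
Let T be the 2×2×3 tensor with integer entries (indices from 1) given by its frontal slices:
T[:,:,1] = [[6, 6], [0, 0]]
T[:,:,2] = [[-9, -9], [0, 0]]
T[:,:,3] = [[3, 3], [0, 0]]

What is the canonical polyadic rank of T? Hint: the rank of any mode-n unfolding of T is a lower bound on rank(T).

1

Lower bound: T ≠ 0 (e.g. T[1,1,1] = 6), so rank(T) ≥ 1.
Upper bound: if T = a ∘ b ∘ c then every fibre of T is a multiple of the corresponding factor, so read the factors off the fibres through the nonzero entry T[1,1,1] = 6.
The mode-1 fibre T[:,1,1] = [6, 0] gives a = (1, 0) (primitive direction); the mode-2 fibre T[1,:,1] = [6, 6] gives b = (1, 1); then c[k] = T[1,1,k] / (a[1]·b[1]) = [6, -9, 3] / 1 = (6, -9, 3).
Expanding (1, 0) ∘ (1, 1) ∘ (6, -9, 3) reproduces all 12 entries of T, so T = (1, 0) ∘ (1, 1) ∘ (6, -9, 3) and rank(T) ≤ 1.
These bounds meet, so rank(T) = 1.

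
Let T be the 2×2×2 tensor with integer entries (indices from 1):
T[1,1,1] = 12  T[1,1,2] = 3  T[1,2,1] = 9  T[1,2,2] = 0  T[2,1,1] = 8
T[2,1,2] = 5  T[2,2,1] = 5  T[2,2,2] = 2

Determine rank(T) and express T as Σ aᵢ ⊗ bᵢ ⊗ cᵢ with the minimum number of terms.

rank(T) = 2

Lower bound: the mode-2 unfolding of T (rows indexed by j, columns by (i,k) = (1,1), (1,2), (2,1), (2,2)) is [[12, 3, 8, 5], [9, 0, 5, 2]].
There the 2×2 minor on rows j ∈ {1, 2}, columns (i,k) ∈ {(1,1), (1,2)} is det [[12, 3], [9, 0]] = -27 ≠ 0, so this unfolding has rank ≥ 2; CP rank is at least every unfolding rank, so rank(T) ≥ 2. (This is only a lower bound: in general the CP rank may exceed every unfolding rank, so we still need to exhibit 2 rank-1 terms summing to T.)
Upper bound — finding two terms. Write S_k = T[:,:,k] for the frontal slices: S₁ = [[12, 9], [8, 5]], S₂ = [[3, 0], [5, 2]].
If T = a₁ ⊗ b₁ ⊗ c₁ + a₂ ⊗ b₂ ⊗ c₂ then each S_k = c₁[k]·a₁b₁ᵀ + c₂[k]·a₂b₂ᵀ. S₁ and S₂ are linearly independent, so a₁b₁ᵀ and a₂b₂ᵀ must span the same plane of matrices: they are the rank-1 matrices of the form x·S₁ + y·S₂.
det(x·S₁ + y·S₂) is −12·x² − 6·xy + 6·y² = (-6)·(2·x − y)(x + y), vanishing at (x:y) = (1:2) and (1:-1).
M₁ = S₁ + 2·S₂ = [[18, 9], [18, 9]] = 9·[1, 1][2, 1]ᵀ and M₂ = S₁ − S₂ = [[9, 9], [3, 3]] = 3·[3, 1][1, 1]ᵀ, so take a₁ = [1, 1], b₁ = [2, 1], a₂ = [3, 1], b₂ = [1, 1].
Each slice is an integer combination of E₁ = a₁b₁ᵀ and E₂ = a₂b₂ᵀ: S₁ = 3·E₁ + 2·E₂, S₂ = 3·E₁ − E₂; reading off coefficients, c₁ = [3, 3] and c₂ = [2, -1].
Hence T = [1, 1] ⊗ [2, 1] ⊗ [3, 3] + [3, 1] ⊗ [1, 1] ⊗ [2, -1], so rank(T) ≤ 2.
These bounds meet, so rank(T) = 2.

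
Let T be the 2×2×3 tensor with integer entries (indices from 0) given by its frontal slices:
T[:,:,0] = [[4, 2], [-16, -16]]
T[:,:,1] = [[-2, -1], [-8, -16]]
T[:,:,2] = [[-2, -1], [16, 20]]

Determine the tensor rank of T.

2

Lower bound: the mode-2 unfolding of T (rows indexed by j, columns by (i,k) = (0,0), (0,1), (0,2), (1,0), (1,1), (1,2)) is [[4, -2, -2, -16, -8, 16], [2, -1, -1, -16, -16, 20]].
There the 2×2 minor on rows j ∈ {0, 1}, columns (i,k) ∈ {(0,0), (1,0)} is det [[4, -16], [2, -16]] = -32 ≠ 0, so this unfolding has rank ≥ 2; CP rank is at least every unfolding rank, so rank(T) ≥ 2. (This is only a lower bound: in general the CP rank may exceed every unfolding rank, so we still need to exhibit 2 rank-1 terms summing to T.)
Upper bound — finding two terms. Write S_k = T[:,:,k] for the frontal slices: S₀ = [[4, 2], [-16, -16]], S₁ = [[-2, -1], [-8, -16]], S₂ = [[-2, -1], [16, 20]].
If T = a₁ ⊗ b₁ ⊗ c₁ + a₂ ⊗ b₂ ⊗ c₂ then each S_k = c₁[k]·a₁b₁ᵀ + c₂[k]·a₂b₂ᵀ. S₀ and S₁ are linearly independent, so a₁b₁ᵀ and a₂b₂ᵀ must span the same plane of matrices: they are the rank-1 matrices of the form x·S₀ + y·S₁.
det(x·S₀ + y·S₁) is −32·x² − 32·xy + 24·y² = (-8)·(2·x + 3·y)(2·x − y), vanishing at (x:y) = (3:-2) and (1:2).
M₁ = 3·S₀ − 2·S₁ = [[16, 8], [-32, -16]] = 8·[1, -2][2, 1]ᵀ and M₂ = S₀ + 2·S₁ = [[0, 0], [-32, -48]] = (-16)·[0, 1][2, 3]ᵀ, so take a₁ = [1, -2], b₁ = [2, 1], a₂ = [0, 1], b₂ = [2, 3].
Each slice is an integer combination of E₁ = a₁b₁ᵀ and E₂ = a₂b₂ᵀ: S₀ = 2·E₁ − 4·E₂, S₁ = −E₁ − 6·E₂, S₂ = −E₁ + 6·E₂; reading off coefficients, c₁ = [2, -1, -1] and c₂ = [-4, -6, 6].
Hence T = [1, -2] ⊗ [2, 1] ⊗ [2, -1, -1] + [0, 1] ⊗ [2, 3] ⊗ [-4, -6, 6], so rank(T) ≤ 2.
These bounds meet, so rank(T) = 2.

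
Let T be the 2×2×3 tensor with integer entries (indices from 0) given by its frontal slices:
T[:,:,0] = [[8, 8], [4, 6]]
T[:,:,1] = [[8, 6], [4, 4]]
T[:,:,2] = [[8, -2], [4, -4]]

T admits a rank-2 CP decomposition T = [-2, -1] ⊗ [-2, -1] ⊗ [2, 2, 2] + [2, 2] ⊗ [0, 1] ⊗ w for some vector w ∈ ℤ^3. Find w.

w = [2, 1, -3]

Subtract the known terms from T to get the rank-1 residual R = [2, 2] ⊗ [0, 1] ⊗ w, so R[i,j,k] = a[i]·b[j]·w[k]. Pick indices with nonzero a[0]·b[1] = (2)·(1) = 2. Only the fibre through (0,1,·) is needed: R[0,1,:] = T[0,1,:] − Σₗ aₗ[0]bₗ[1]cₗ = [8, 6, -2] − (-2)·(-1)·[2, 2, 2] = [4, 2, -6]. Then w[k] = R[0,1,k] / 2 for each k, giving w = [4, 2, -6] / 2 = [2, 1, -3].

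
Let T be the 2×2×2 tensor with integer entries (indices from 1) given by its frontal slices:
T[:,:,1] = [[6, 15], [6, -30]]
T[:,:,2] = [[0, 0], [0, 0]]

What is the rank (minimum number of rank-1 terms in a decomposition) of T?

2

Lower bound: the mode-2 unfolding of T (rows indexed by j, columns by (i,k) = (1,1), (1,2), (2,1), (2,2)) is [[6, 0, 6, 0], [15, 0, -30, 0]].
There the 2×2 minor on rows j ∈ {1, 2}, columns (i,k) ∈ {(1,1), (2,1)} is det [[6, 6], [15, -30]] = -270 ≠ 0, so this unfolding has rank ≥ 2; CP rank is at least every unfolding rank, so rank(T) ≥ 2. (Flattening ranks never certify an upper bound on CP rank; for that we must actually write T with 2 rank-1 terms.)
Upper bound — finding two terms. Every mode-3 slice of T is a multiple of one matrix: T[:,:,k] = c[k]·M with c = [1, 0] and M = [[6, 15], [6, -30]] (rows indexed by i, columns by j). So it suffices to write M as a sum of two rank-1 matrices.
Splitting M by its rows (i = 1, 2), M = [1, 0][6, 15]ᵀ + [0, 1][6, -30]ᵀ.
Hence T = [1, 0] ∘ [6, 15] ∘ [1, 0] + [0, 1] ∘ [6, -30] ∘ [1, 0], so rank(T) ≤ 2.
These bounds meet, so rank(T) = 2.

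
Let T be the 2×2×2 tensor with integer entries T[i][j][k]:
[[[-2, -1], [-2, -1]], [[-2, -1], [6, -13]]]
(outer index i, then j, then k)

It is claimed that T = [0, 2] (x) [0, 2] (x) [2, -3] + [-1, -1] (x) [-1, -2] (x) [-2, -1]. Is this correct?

Reconstruct entry (0,1,0) from the claimed factors: Σₗ aₗ[0]bₗ[1]cₗ[0] = (0)·(2)·(2) + (-1)·(-2)·(-2) = -4, but T[0,1,0] = -2. The claim is false.

No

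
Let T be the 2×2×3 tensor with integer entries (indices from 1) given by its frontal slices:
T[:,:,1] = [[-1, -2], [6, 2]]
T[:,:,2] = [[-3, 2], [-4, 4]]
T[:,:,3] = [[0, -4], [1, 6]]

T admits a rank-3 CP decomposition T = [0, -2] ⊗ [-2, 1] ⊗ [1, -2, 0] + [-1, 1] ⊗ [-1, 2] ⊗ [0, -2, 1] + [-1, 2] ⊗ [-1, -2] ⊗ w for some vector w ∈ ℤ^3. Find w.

Subtract the known terms from T to get the rank-1 residual R = [-1, 2] ⊗ [-1, -2] ⊗ w, so R[i,j,k] = a[i]·b[j]·w[k]. Pick indices with nonzero a[1]·b[1] = (-1)·(-1) = 1. Only the fibre through (1,1,·) is needed: R[1,1,:] = T[1,1,:] − Σₗ aₗ[1]bₗ[1]cₗ = [-1, -3, 0] − (0)·(-2)·[1, -2, 0] − (-1)·(-1)·[0, -2, 1] = [-1, -1, -1]. Then w[k] = R[1,1,k] / 1 for each k, giving w = [-1, -1, -1] / 1 = [-1, -1, -1].

w = [-1, -1, -1]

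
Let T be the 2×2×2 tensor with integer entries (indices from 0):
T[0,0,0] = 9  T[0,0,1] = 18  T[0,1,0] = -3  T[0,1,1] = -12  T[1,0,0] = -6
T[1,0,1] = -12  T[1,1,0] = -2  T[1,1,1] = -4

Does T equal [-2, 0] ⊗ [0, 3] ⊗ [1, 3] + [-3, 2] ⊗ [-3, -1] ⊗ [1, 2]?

Yes

Reconstruct entrywise from the claimed factors. For example, T[1,1,0] = -2 and Σₗ aₗ[1]bₗ[1]cₗ[0] = (0)·(3)·(1) + (2)·(-1)·(1) = -2; checking all 8 entries, every one matches. The claim holds.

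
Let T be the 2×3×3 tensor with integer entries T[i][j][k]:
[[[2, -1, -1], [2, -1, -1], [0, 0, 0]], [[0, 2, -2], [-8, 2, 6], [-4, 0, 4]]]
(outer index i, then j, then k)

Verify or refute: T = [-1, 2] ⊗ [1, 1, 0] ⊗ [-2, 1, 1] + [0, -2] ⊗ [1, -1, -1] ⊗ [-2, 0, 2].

Yes

Reconstruct entrywise from the claimed factors. For example, T[1,1,0] = -8 and Σₗ aₗ[1]bₗ[1]cₗ[0] = (2)·(1)·(-2) + (-2)·(-1)·(-2) = -8; checking all 18 entries, every one matches. The claim holds.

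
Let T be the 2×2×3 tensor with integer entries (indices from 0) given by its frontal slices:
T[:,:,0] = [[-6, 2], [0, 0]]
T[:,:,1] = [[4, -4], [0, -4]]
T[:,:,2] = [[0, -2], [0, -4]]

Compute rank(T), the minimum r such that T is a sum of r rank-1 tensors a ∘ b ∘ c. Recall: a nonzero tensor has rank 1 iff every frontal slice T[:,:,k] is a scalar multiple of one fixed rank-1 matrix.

Lower bound: the mode-3 unfolding of T (rows indexed by k, columns by (i,j) = (0,0), (0,1), (1,0), (1,1)) is [[-6, 2, 0, 0], [4, -4, 0, -4], [0, -2, 0, -4]].
There the 3×3 minor on rows k ∈ {0, 1, 2}, columns (i,j) ∈ {(0,0), (0,1), (1,1)} is det [[-6, 2, 0], [4, -4, -4], [0, -2, -4]] = -16 ≠ 0, so this unfolding has rank ≥ 3; CP rank is at least every unfolding rank, so rank(T) ≥ 3. (Unfolding ranks only ever bound the CP rank from below — rank(T) can be strictly larger than all of them — so the matching upper bound has to come from an explicit 3-term decomposition.)
Upper bound: T is a sum of 3 rank-1 terms, T = (1, 0) ∘ (1, -1) ∘ (2, -4, -4) + (1, 0) ∘ (2, -1) ∘ (-4, 4, 2) + (1, 1) ∘ (0, 1) ∘ (0, -4, -4) (written with every a and b primitive with positive leading entry and the scale carried by c; CP decompositions are not unique, and this one is verified by expanding entrywise), so rank(T) ≤ 3.
These bounds meet, so rank(T) = 3.

3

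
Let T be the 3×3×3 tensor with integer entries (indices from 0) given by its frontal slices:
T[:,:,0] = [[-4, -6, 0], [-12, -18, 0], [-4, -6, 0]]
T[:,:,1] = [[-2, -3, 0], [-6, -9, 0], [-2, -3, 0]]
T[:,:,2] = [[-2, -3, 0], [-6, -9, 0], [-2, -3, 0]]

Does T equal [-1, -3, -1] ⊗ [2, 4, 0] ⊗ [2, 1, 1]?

Reconstruct entry (0,1,0) from the claimed factors: Σₗ aₗ[0]bₗ[1]cₗ[0] = (-1)·(4)·(2) = -8, but T[0,1,0] = -6. The claim is false.

No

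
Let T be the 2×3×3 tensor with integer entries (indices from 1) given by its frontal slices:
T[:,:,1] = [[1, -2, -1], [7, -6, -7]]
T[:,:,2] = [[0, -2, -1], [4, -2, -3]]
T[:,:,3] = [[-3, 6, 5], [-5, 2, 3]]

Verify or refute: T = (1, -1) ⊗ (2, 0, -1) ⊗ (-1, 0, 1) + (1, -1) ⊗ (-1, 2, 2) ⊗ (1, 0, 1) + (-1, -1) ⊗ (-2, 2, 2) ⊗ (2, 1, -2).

Reconstruct entry (1,1,2) from the claimed factors: Σₗ aₗ[1]bₗ[1]cₗ[2] = (1)·(2)·(0) + (1)·(-1)·(0) + (-1)·(-2)·(1) = 2, but T[1,1,2] = 0. The claim is false.

No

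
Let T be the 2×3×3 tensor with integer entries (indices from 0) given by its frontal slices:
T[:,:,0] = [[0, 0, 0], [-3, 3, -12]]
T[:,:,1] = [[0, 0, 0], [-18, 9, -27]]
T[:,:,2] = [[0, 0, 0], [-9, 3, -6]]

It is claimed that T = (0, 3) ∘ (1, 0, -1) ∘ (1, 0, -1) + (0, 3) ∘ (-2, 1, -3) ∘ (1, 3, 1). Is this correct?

Yes

Reconstruct entrywise from the claimed factors. For example, T[1,1,2] = 3 and Σₗ aₗ[1]bₗ[1]cₗ[2] = (3)·(0)·(-1) + (3)·(1)·(1) = 3; checking all 18 entries, every one matches. The claim holds.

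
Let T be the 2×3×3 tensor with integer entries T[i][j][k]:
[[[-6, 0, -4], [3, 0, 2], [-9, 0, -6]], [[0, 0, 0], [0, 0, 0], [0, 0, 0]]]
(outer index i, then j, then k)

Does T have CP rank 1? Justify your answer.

The mode-1 fibre T[:,0,0] = [-6, 0] gives a = [1, 0] (primitive direction); the mode-2 fibre T[0,:,0] = [-6, 3, -9] gives b = [2, -1, 3]; then c[k] = T[0,0,k] / (a[0]·b[0]) = [-6, 0, -4] / 2 = [-3, 0, -2].
Expanding [1, 0] ⊗ [2, -1, 3] ⊗ [-3, 0, -2] reproduces all 18 entries of T, so T = [1, 0] ⊗ [2, -1, 3] ⊗ [-3, 0, -2] and rank(T) ≤ 1.
Equivalently every frontal slice T[:,:,k] is c[k] times the rank-1 matrix [1, 0] ⊗ [2, -1, 3]. So T has rank 1 (it is nonzero).

Yes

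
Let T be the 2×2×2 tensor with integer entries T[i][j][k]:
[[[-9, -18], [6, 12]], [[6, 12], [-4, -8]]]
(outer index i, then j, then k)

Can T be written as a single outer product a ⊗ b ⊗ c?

Yes

If T = a ⊗ b ⊗ c then every fibre of T is a multiple of the corresponding factor, so read the factors off the fibres through the nonzero entry T[0,0,0] = -9.
The mode-1 fibre T[:,0,0] = [-9, 6] gives a = (3, -2) (primitive direction); the mode-2 fibre T[0,:,0] = [-9, 6] gives b = (3, -2); then c[k] = T[0,0,k] / (a[0]·b[0]) = [-9, -18] / 9 = (-1, -2).
Expanding (3, -2) ⊗ (3, -2) ⊗ (-1, -2) reproduces all 8 entries of T, so T = (3, -2) ⊗ (3, -2) ⊗ (-1, -2) and rank(T) ≤ 1.
Equivalently every frontal slice T[:,:,k] is c[k] times the rank-1 matrix (3, -2) ⊗ (3, -2). So T has rank 1 (it is nonzero).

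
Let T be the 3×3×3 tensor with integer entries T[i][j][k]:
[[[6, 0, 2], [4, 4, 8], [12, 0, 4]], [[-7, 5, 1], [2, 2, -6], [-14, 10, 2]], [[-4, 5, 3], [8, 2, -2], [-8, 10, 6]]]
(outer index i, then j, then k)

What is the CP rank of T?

3

Lower bound: the mode-1 unfolding of T (rows indexed by i, columns by (j,k) = (0,0), (0,1), (0,2), (1,0), (1,1), (1,2), (2,0), (2,1), (2,2)) is [[6, 0, 2, 4, 4, 8, 12, 0, 4], [-7, 5, 1, 2, 2, -6, -14, 10, 2], [-4, 5, 3, 8, 2, -2, -8, 10, 6]].
There the 3×3 minor on rows i ∈ {0, 1, 2}, columns (j,k) ∈ {(0,0), (0,1), (0,2)} is det [[6, 0, 2], [-7, 5, 1], [-4, 5, 3]] = 30 ≠ 0, so this unfolding has rank ≥ 3; CP rank is at least every unfolding rank, so rank(T) ≥ 3. (This is only a lower bound: in general the CP rank may exceed every unfolding rank, so we still need to exhibit 3 rank-1 terms summing to T.)
Upper bound: T is a sum of 3 rank-1 terms, T = [1, -2, -2] (x) [1, -2, 2] (x) [2, -1, -1] + [1, -2, -1] (x) [1, 2, 2] (x) [2, -1, 1] + [2, 1, 2] (x) [1, 2, 2] (x) [1, 1, 1] (written with every a and b primitive with positive leading entry and the scale carried by c; CP decompositions are not unique, and this one is verified by expanding entrywise), so rank(T) ≤ 3.
These bounds meet, so rank(T) = 3.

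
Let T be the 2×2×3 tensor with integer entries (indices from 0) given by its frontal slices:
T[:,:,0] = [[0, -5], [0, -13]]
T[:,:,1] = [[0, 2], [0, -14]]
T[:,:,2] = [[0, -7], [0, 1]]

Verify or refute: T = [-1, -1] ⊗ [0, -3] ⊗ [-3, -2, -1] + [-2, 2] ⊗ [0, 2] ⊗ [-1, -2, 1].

Reconstruct entrywise from the claimed factors. For example, T[0,0,2] = 0 and Σₗ aₗ[0]bₗ[0]cₗ[2] = (-1)·(0)·(-1) + (-2)·(0)·(1) = 0; checking all 12 entries, every one matches. The claim holds.

Yes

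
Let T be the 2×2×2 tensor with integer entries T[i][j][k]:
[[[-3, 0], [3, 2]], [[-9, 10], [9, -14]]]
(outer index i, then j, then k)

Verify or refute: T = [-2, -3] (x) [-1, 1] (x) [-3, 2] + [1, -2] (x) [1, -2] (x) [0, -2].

Reconstruct entry (0,0,0) from the claimed factors: Σₗ aₗ[0]bₗ[0]cₗ[0] = (-2)·(-1)·(-3) + (1)·(1)·(0) = -6, but T[0,0,0] = -3. The claim is false.

No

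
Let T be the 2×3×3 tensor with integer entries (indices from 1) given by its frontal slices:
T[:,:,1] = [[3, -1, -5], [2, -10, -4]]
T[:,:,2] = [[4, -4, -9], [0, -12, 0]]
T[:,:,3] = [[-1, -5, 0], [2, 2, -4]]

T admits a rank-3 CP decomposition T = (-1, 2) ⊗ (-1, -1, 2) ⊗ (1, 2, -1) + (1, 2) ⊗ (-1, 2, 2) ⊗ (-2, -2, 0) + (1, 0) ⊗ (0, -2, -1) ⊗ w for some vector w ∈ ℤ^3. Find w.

Subtract the known terms from T to get the rank-1 residual R = (1, 0) ⊗ (0, -2, -1) ⊗ w, so R[i,j,k] = a[i]·b[j]·w[k]. Pick indices with nonzero a[1]·b[2] = (1)·(-2) = -2. Only the fibre through (1,2,·) is needed: R[1,2,:] = T[1,2,:] − Σₗ aₗ[1]bₗ[2]cₗ = [-1, -4, -5] − (-1)·(-1)·(1, 2, -1) − (1)·(2)·(-2, -2, 0) = [2, -2, -4]. Then w[k] = R[1,2,k] / -2 for each k, giving w = [2, -2, -4] / -2 = (-1, 1, 2).

w = (-1, 1, 2)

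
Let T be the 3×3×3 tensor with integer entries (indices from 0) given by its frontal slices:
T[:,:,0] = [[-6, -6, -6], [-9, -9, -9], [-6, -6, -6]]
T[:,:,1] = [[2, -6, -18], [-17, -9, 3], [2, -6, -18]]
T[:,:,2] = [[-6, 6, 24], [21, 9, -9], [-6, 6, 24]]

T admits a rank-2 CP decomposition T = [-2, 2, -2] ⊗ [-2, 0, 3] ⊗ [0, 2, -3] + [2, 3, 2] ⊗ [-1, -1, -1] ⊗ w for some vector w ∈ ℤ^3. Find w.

Subtract the known terms from T to get the rank-1 residual R = [2, 3, 2] ⊗ [-1, -1, -1] ⊗ w, so R[i,j,k] = a[i]·b[j]·w[k]. Pick indices with nonzero a[0]·b[0] = (2)·(-1) = -2. Only the fibre through (0,0,·) is needed: R[0,0,:] = T[0,0,:] − Σₗ aₗ[0]bₗ[0]cₗ = [-6, 2, -6] − (-2)·(-2)·[0, 2, -3] = [-6, -6, 6]. Then w[k] = R[0,0,k] / -2 for each k, giving w = [-6, -6, 6] / -2 = [3, 3, -3].

w = [3, 3, -3]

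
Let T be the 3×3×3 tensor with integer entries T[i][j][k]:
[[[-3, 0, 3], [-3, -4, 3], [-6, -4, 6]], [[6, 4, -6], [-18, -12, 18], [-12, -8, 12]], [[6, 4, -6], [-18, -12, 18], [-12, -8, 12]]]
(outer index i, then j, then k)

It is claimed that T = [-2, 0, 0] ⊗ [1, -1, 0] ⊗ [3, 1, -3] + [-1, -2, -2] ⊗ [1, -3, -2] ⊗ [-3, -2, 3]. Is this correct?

Yes

Reconstruct entrywise from the claimed factors. For example, T[2,2,0] = -12 and Σₗ aₗ[2]bₗ[2]cₗ[0] = (0)·(0)·(3) + (-2)·(-2)·(-3) = -12; checking all 27 entries, every one matches. The claim holds.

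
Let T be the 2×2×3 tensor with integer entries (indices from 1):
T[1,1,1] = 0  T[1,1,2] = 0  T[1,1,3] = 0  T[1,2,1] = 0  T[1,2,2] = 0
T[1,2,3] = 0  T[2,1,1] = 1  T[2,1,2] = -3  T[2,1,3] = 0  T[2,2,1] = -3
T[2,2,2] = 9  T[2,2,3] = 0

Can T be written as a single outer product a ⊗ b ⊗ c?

The mode-1 fibre T[:,1,1] = [0, 1] gives a = [0, 1] (primitive direction); the mode-2 fibre T[2,:,1] = [1, -3] gives b = [1, -3]; then c[k] = T[2,1,k] / (a[2]·b[1]) = [1, -3, 0] / 1 = [1, -3, 0].
Expanding [0, 1] ⊗ [1, -3] ⊗ [1, -3, 0] reproduces all 12 entries of T, so T = [0, 1] ⊗ [1, -3] ⊗ [1, -3, 0] and rank(T) ≤ 1.
Equivalently every frontal slice T[:,:,k] is c[k] times the rank-1 matrix [0, 1] ⊗ [1, -3]. So T has rank 1 (it is nonzero).

Yes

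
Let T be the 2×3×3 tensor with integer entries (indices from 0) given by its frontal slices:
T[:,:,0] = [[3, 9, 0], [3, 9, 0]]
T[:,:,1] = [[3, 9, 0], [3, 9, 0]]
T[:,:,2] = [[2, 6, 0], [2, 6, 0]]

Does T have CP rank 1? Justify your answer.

If T = a (x) b (x) c then every fibre of T is a multiple of the corresponding factor, so read the factors off the fibres through the nonzero entry T[0,0,0] = 3.
The mode-1 fibre T[:,0,0] = [3, 3] gives a = (1, 1) (primitive direction); the mode-2 fibre T[0,:,0] = [3, 9, 0] gives b = (1, 3, 0); then c[k] = T[0,0,k] / (a[0]·b[0]) = [3, 3, 2] / 1 = (3, 3, 2).
Expanding (1, 1) (x) (1, 3, 0) (x) (3, 3, 2) reproduces all 18 entries of T, so T = (1, 1) (x) (1, 3, 0) (x) (3, 3, 2) and rank(T) ≤ 1.
Equivalently every frontal slice T[:,:,k] is c[k] times the rank-1 matrix (1, 1) (x) (1, 3, 0). So T has rank 1 (it is nonzero).

Yes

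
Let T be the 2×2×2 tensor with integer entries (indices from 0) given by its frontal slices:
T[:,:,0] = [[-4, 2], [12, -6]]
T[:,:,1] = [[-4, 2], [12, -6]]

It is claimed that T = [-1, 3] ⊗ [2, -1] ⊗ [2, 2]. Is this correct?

Reconstruct entrywise from the claimed factors. For example, T[1,1,1] = -6 and Σₗ aₗ[1]bₗ[1]cₗ[1] = (3)·(-1)·(2) = -6; checking all 8 entries, every one matches. The claim holds.

Yes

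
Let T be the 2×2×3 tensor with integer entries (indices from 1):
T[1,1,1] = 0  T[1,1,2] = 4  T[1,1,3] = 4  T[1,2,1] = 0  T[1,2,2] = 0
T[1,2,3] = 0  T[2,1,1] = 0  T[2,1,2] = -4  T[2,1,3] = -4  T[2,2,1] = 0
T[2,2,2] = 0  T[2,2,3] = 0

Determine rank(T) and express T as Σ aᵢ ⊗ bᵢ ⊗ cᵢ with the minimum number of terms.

rank(T) = 1

Lower bound: T ≠ 0 (e.g. T[1,1,2] = 4), so rank(T) ≥ 1.
Upper bound: if T = a ⊗ b ⊗ c then every fibre of T is a multiple of the corresponding factor, so read the factors off the fibres through the nonzero entry T[1,1,2] = 4.
The mode-1 fibre T[:,1,2] = [4, -4] gives a = [1, -1] (primitive direction); the mode-2 fibre T[1,:,2] = [4, 0] gives b = [1, 0]; then c[k] = T[1,1,k] / (a[1]·b[1]) = [0, 4, 4] / 1 = [0, 4, 4].
Expanding [1, -1] ⊗ [1, 0] ⊗ [0, 4, 4] reproduces all 12 entries of T, so T = [1, -1] ⊗ [1, 0] ⊗ [0, 4, 4] and rank(T) ≤ 1.
These bounds meet, so rank(T) = 1.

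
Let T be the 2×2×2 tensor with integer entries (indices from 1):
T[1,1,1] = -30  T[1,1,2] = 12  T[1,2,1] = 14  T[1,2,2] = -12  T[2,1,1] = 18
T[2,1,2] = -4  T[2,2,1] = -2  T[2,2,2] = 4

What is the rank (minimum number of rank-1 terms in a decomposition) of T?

2

Lower bound: in the mode-1 unfolding of T (rows indexed by i, columns by (j,k)) the 2×2 minor on rows i ∈ {1, 2}, columns (j,k) ∈ {(1,1), (1,2)} is det [[-30, 12], [18, -4]] = -96 ≠ 0, so that unfolding has rank ≥ 2 and hence rank(T) ≥ 2 (CP rank is at least every unfolding rank, though it can be larger).
Upper bound: with S_k = T[:,:,k], the two rank-1 terms a₁b₁ᵀ, a₂b₂ᵀ are the rank-1 members of the pencil x·S₁ + y·S₂.
det(x·S₁ + y·S₂) is −192·x² + 128·xy = (-64)·(3·x − 2·y)(x), vanishing at (x:y) = (2:3) and (0:1).
M₁ = 2·S₁ + 3·S₂ = [[-24, -8], [24, 8]] = (-8)·(1, -1)(3, 1)ᵀ and M₂ = S₂ = [[12, -12], [-4, 4]] = 4·(3, -1)(1, -1)ᵀ, so take a₁ = (1, -1), b₁ = (3, 1), a₂ = (3, -1), b₂ = (1, -1).
Each slice is an integer combination of E₁ = a₁b₁ᵀ and E₂ = a₂b₂ᵀ: S₁ = −4·E₁ − 6·E₂, S₂ = 4·E₂; reading off coefficients, c₁ = (-4, 0) and c₂ = (-6, 4).
Hence T = (1, -1) ⊗ (3, 1) ⊗ (-4, 0) + (3, -1) ⊗ (1, -1) ⊗ (-6, 4), so rank(T) ≤ 2.
These bounds meet, so rank(T) = 2.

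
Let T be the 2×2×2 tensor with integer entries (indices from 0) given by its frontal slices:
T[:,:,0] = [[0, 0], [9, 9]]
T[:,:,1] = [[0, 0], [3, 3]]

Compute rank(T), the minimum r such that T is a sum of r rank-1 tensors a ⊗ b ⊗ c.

Lower bound: T ≠ 0 (e.g. T[1,0,0] = 9), so rank(T) ≥ 1.
Upper bound: if T = a ⊗ b ⊗ c then every fibre of T is a multiple of the corresponding factor, so read the factors off the fibres through the nonzero entry T[1,0,0] = 9.
The mode-1 fibre T[:,0,0] = [0, 9] gives a = [0, 1] (primitive direction); the mode-2 fibre T[1,:,0] = [9, 9] gives b = [1, 1]; then c[k] = T[1,0,k] / (a[1]·b[0]) = [9, 3] / 1 = [9, 3].
Expanding [0, 1] ⊗ [1, 1] ⊗ [9, 3] reproduces all 8 entries of T, so T = [0, 1] ⊗ [1, 1] ⊗ [9, 3] and rank(T) ≤ 1.
These bounds meet, so rank(T) = 1.

1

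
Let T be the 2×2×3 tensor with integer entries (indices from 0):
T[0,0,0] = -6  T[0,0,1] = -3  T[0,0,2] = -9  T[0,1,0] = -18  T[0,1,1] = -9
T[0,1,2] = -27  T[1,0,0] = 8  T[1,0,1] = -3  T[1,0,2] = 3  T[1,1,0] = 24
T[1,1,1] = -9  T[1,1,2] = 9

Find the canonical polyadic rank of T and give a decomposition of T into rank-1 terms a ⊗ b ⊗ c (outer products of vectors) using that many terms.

Lower bound: the mode-3 unfolding of T (rows indexed by k, columns by (i,j) = (0,0), (0,1), (1,0), (1,1)) is [[-6, -18, 8, 24], [-3, -9, -3, -9], [-9, -27, 3, 9]].
There the 2×2 minor on rows k ∈ {0, 1}, columns (i,j) ∈ {(0,0), (1,0)} is det [[-6, 8], [-3, -3]] = 42 ≠ 0, so this unfolding has rank ≥ 2; CP rank is at least every unfolding rank, so rank(T) ≥ 2. (Flattening ranks never certify an upper bound on CP rank; for that we must actually write T with 2 rank-1 terms.)
Upper bound — finding two terms. Every mode-2 slice of T is a multiple of one matrix: T[:,j,:] = b[j]·M with b = [1, 3] and M = [[-6, -3, -9], [8, -3, 3]] (rows indexed by i, columns by k). So it suffices to write M as a sum of two rank-1 matrices.
Splitting M by its rows (i = 0, 1), M = [1, 0][-6, -3, -9]ᵀ + [0, 1][8, -3, 3]ᵀ.
Hence T = [1, 0] ⊗ [1, 3] ⊗ [-6, -3, -9] + [0, 1] ⊗ [1, 3] ⊗ [8, -3, 3], so rank(T) ≤ 2.
These bounds meet, so rank(T) = 2.
Check entry T[0,1,1] = -9: (1)·(3)·(-3) + (0)·(3)·(-3) = -9.

rank(T) = 2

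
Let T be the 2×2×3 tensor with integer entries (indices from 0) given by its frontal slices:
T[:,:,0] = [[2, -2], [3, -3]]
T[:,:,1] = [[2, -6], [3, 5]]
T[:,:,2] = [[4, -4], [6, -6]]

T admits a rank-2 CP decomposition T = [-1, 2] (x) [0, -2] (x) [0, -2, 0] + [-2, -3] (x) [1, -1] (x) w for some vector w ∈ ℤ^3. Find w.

w = [-1, -1, -2]

Subtract the known terms from T to get the rank-1 residual R = [-2, -3] (x) [1, -1] (x) w, so R[i,j,k] = a[i]·b[j]·w[k]. Pick indices with nonzero a[0]·b[0] = (-2)·(1) = -2. Only the fibre through (0,0,·) is needed: R[0,0,:] = T[0,0,:] − Σₗ aₗ[0]bₗ[0]cₗ = [2, 2, 4] − (-1)·(0)·[0, -2, 0] = [2, 2, 4]. Then w[k] = R[0,0,k] / -2 for each k, giving w = [2, 2, 4] / -2 = [-1, -1, -2].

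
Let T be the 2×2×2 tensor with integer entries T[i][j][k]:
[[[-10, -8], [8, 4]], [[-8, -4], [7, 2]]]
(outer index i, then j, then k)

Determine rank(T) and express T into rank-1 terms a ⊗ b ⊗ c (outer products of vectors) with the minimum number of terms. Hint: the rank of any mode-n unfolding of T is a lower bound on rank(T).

rank(T) = 2

Lower bound: the mode-1 unfolding of T (rows indexed by i, columns by (j,k) = (0,0), (0,1), (1,0), (1,1)) is [[-10, -8, 8, 4], [-8, -4, 7, 2]].
There the 2×2 minor on rows i ∈ {0, 1}, columns (j,k) ∈ {(0,0), (0,1)} is det [[-10, -8], [-8, -4]] = -24 ≠ 0, so this unfolding has rank ≥ 2; CP rank is at least every unfolding rank, so rank(T) ≥ 2. (Unfolding ranks only ever bound the CP rank from below — rank(T) can be strictly larger than all of them — so the matching upper bound has to come from an explicit 2-term decomposition.)
Upper bound — finding two terms. Write S_k = T[:,:,k] for the frontal slices: S₀ = [[-10, 8], [-8, 7]], S₁ = [[-8, 4], [-4, 2]].
If T = a₁ ⊗ b₁ ⊗ c₁ + a₂ ⊗ b₂ ⊗ c₂ then each S_k = c₁[k]·a₁b₁ᵀ + c₂[k]·a₂b₂ᵀ. S₀ and S₁ are linearly independent, so a₁b₁ᵀ and a₂b₂ᵀ must span the same plane of matrices: they are the rank-1 matrices of the form x·S₀ + y·S₁.
det(x·S₀ + y·S₁) is −6·x² − 12·xy = (-6)·(x + 2·y)(x), vanishing at (x:y) = (2:-1) and (0:1).
M₁ = 2·S₀ − S₁ = [[-12, 12], [-12, 12]] = (-12)·[1, 1][1, -1]ᵀ and M₂ = S₁ = [[-8, 4], [-4, 2]] = (-2)·[2, 1][2, -1]ᵀ, so take a₁ = [1, 1], b₁ = [1, -1], a₂ = [2, 1], b₂ = [2, -1].
Each slice is an integer combination of E₁ = a₁b₁ᵀ and E₂ = a₂b₂ᵀ: S₀ = −6·E₁ − E₂, S₁ = −2·E₂; reading off coefficients, c₁ = [-6, 0] and c₂ = [-1, -2].
Hence T = [1, 1] ⊗ [1, -1] ⊗ [-6, 0] + [2, 1] ⊗ [2, -1] ⊗ [-1, -2], so rank(T) ≤ 2.
These bounds meet, so rank(T) = 2.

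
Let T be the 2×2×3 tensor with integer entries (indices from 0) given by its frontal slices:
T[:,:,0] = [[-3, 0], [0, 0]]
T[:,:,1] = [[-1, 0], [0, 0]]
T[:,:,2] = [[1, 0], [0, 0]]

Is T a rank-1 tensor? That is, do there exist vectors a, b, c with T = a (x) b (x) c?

If T = a (x) b (x) c then every fibre of T is a multiple of the corresponding factor, so read the factors off the fibres through the nonzero entry T[0,0,0] = -3.
The mode-1 fibre T[:,0,0] = [-3, 0] gives a = (1, 0) (primitive direction); the mode-2 fibre T[0,:,0] = [-3, 0] gives b = (1, 0); then c[k] = T[0,0,k] / (a[0]·b[0]) = [-3, -1, 1] / 1 = (-3, -1, 1).
Expanding (1, 0) (x) (1, 0) (x) (-3, -1, 1) reproduces all 12 entries of T, so T = (1, 0) (x) (1, 0) (x) (-3, -1, 1) and rank(T) ≤ 1.
Equivalently every frontal slice T[:,:,k] is c[k] times the rank-1 matrix (1, 0) (x) (1, 0). So T has rank 1 (it is nonzero).

Yes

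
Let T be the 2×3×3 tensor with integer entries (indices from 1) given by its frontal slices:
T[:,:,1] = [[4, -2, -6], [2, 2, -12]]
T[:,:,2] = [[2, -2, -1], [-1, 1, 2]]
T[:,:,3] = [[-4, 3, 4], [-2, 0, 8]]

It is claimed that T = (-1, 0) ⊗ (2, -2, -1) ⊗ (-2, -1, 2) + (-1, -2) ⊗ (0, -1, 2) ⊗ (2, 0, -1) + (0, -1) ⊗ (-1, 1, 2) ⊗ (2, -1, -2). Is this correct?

Yes

Reconstruct entrywise from the claimed factors. For example, T[1,3,2] = -1 and Σₗ aₗ[1]bₗ[3]cₗ[2] = (-1)·(-1)·(-1) + (-1)·(2)·(0) + (0)·(2)·(-1) = -1; checking all 18 entries, every one matches. The claim holds.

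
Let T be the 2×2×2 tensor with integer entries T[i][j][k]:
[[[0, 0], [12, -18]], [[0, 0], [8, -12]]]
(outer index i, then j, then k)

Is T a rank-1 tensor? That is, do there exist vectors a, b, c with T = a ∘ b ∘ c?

If T = a ∘ b ∘ c then every fibre of T is a multiple of the corresponding factor, so read the factors off the fibres through the nonzero entry T[0,1,0] = 12.
The mode-1 fibre T[:,1,0] = [12, 8] gives a = [3, 2] (primitive direction); the mode-2 fibre T[0,:,0] = [0, 12] gives b = [0, 1]; then c[k] = T[0,1,k] / (a[0]·b[1]) = [12, -18] / 3 = [4, -6].
Expanding [3, 2] ∘ [0, 1] ∘ [4, -6] reproduces all 8 entries of T, so T = [3, 2] ∘ [0, 1] ∘ [4, -6] and rank(T) ≤ 1.
Equivalently every frontal slice T[:,:,k] is c[k] times the rank-1 matrix [3, 2] ∘ [0, 1]. So T has rank 1 (it is nonzero).

Yes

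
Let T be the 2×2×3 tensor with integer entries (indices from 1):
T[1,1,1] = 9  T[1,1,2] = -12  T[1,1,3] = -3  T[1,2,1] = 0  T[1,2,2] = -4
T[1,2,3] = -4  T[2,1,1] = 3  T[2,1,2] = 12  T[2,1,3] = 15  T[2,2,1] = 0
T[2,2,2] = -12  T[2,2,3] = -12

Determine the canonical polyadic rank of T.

2

Lower bound: the mode-1 unfolding of T (rows indexed by i, columns by (j,k) = (1,1), (1,2), (1,3), (2,1), (2,2), (2,3)) is [[9, -12, -3, 0, -4, -4], [3, 12, 15, 0, -12, -12]].
There the 2×2 minor on rows i ∈ {1, 2}, columns (j,k) ∈ {(1,1), (1,2)} is det [[9, -12], [3, 12]] = 144 ≠ 0, so this unfolding has rank ≥ 2; CP rank is at least every unfolding rank, so rank(T) ≥ 2. (Flattening ranks never certify an upper bound on CP rank; for that we must actually write T with 2 rank-1 terms.)
Upper bound — finding two terms. Write S_k = T[:,:,k] for the frontal slices: S₁ = [[9, 0], [3, 0]], S₂ = [[-12, -4], [12, -12]], S₃ = [[-3, -4], [15, -12]].
If T = a₁ (x) b₁ (x) c₁ + a₂ (x) b₂ (x) c₂ then each S_k = c₁[k]·a₁b₁ᵀ + c₂[k]·a₂b₂ᵀ. S₁ and S₂ are linearly independent, so a₁b₁ᵀ and a₂b₂ᵀ must span the same plane of matrices: they are the rank-1 matrices of the form x·S₁ + y·S₂.
det(x·S₁ + y·S₂) is −96·xy + 192·y² = (-96)·(x − 2·y)(y), vanishing at (x:y) = (2:1) and (1:0).
M₁ = 2·S₁ + S₂ = [[6, -4], [18, -12]] = 2·(1, 3)(3, -2)ᵀ and M₂ = S₁ = [[9, 0], [3, 0]] = 3·(3, 1)(1, 0)ᵀ, so take a₁ = (1, 3), b₁ = (3, -2), a₂ = (3, 1), b₂ = (1, 0).
Each slice is an integer combination of E₁ = a₁b₁ᵀ and E₂ = a₂b₂ᵀ: S₁ = 3·E₂, S₂ = 2·E₁ − 6·E₂, S₃ = 2·E₁ − 3·E₂; reading off coefficients, c₁ = (0, 2, 2) and c₂ = (3, -6, -3).
Hence T = (1, 3) (x) (3, -2) (x) (0, 2, 2) + (3, 1) (x) (1, 0) (x) (3, -6, -3), so rank(T) ≤ 2.
These bounds meet, so rank(T) = 2.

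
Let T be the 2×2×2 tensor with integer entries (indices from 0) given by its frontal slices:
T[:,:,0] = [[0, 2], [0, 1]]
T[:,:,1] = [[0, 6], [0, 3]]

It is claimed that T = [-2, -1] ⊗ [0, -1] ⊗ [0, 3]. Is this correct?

Reconstruct entry (0,1,0) from the claimed factors: Σₗ aₗ[0]bₗ[1]cₗ[0] = (-2)·(-1)·(0) = 0, but T[0,1,0] = 2. The claim is false.

No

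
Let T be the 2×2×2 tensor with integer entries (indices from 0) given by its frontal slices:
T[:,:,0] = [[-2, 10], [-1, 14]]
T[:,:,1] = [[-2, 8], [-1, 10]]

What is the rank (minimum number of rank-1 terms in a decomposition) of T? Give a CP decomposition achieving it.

Lower bound: the mode-2 unfolding of T (rows indexed by j, columns by (i,k) = (0,0), (0,1), (1,0), (1,1)) is [[-2, -2, -1, -1], [10, 8, 14, 10]].
There the 2×2 minor on rows j ∈ {0, 1}, columns (i,k) ∈ {(0,0), (0,1)} is det [[-2, -2], [10, 8]] = 4 ≠ 0, so this unfolding has rank ≥ 2; CP rank is at least every unfolding rank, so rank(T) ≥ 2. (Flattening ranks never certify an upper bound on CP rank; for that we must actually write T with 2 rank-1 terms.)
Upper bound — finding two terms. Write S_k = T[:,:,k] for the frontal slices: S₀ = [[-2, 10], [-1, 14]], S₁ = [[-2, 8], [-1, 10]].
If T = a₁ (x) b₁ (x) c₁ + a₂ (x) b₂ (x) c₂ then each S_k = c₁[k]·a₁b₁ᵀ + c₂[k]·a₂b₂ᵀ. S₀ and S₁ are linearly independent, so a₁b₁ᵀ and a₂b₂ᵀ must span the same plane of matrices: they are the rank-1 matrices of the form x·S₀ + y·S₁.
det(x·S₀ + y·S₁) is −18·x² − 30·xy − 12·y² = (-6)·(3·x + 2·y)(x + y), vanishing at (x:y) = (2:-3) and (1:-1).
M₁ = 2·S₀ − 3·S₁ = [[2, -4], [1, -2]] = [2, 1][1, -2]ᵀ and M₂ = S₀ − S₁ = [[0, 2], [0, 4]] = 2·[1, 2][0, 1]ᵀ, so take a₁ = [2, 1], b₁ = [1, -2], a₂ = [1, 2], b₂ = [0, 1].
Each slice is an integer combination of E₁ = a₁b₁ᵀ and E₂ = a₂b₂ᵀ: S₀ = −E₁ + 6·E₂, S₁ = −E₁ + 4·E₂; reading off coefficients, c₁ = [-1, -1] and c₂ = [6, 4].
Hence T = [2, 1] (x) [1, -2] (x) [-1, -1] + [1, 2] (x) [0, 1] (x) [6, 4], so rank(T) ≤ 2.
These bounds meet, so rank(T) = 2.
Check entry T[0,1,1] = 8: (2)·(-2)·(-1) + (1)·(1)·(4) = 8.

rank(T) = 2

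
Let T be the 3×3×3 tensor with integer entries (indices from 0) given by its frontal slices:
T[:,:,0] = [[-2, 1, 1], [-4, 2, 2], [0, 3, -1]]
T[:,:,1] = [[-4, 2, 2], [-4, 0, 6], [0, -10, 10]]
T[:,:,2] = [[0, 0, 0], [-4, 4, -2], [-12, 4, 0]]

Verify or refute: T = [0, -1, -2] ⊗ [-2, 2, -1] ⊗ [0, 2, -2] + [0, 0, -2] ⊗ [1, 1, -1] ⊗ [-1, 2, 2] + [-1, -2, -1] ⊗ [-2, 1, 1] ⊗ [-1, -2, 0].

Yes

Reconstruct entrywise from the claimed factors. For example, T[1,1,0] = 2 and Σₗ aₗ[1]bₗ[1]cₗ[0] = (-1)·(2)·(0) + (0)·(1)·(-1) + (-2)·(1)·(-1) = 2; checking all 27 entries, every one matches. The claim holds.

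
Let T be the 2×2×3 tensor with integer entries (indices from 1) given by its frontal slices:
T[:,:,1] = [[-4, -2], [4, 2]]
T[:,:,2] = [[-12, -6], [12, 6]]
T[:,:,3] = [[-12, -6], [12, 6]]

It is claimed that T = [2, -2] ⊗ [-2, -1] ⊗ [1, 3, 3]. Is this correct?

Yes

Reconstruct entrywise from the claimed factors. For example, T[2,2,2] = 6 and Σₗ aₗ[2]bₗ[2]cₗ[2] = (-2)·(-1)·(3) = 6; checking all 12 entries, every one matches. The claim holds.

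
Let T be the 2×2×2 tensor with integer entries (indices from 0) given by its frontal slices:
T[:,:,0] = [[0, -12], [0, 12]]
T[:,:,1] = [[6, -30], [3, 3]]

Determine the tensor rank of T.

Lower bound: the mode-3 unfolding of T (rows indexed by k, columns by (i,j) = (0,0), (0,1), (1,0), (1,1)) is [[0, -12, 0, 12], [6, -30, 3, 3]].
There the 2×2 minor on rows k ∈ {0, 1}, columns (i,j) ∈ {(0,0), (0,1)} is det [[0, -12], [6, -30]] = 72 ≠ 0, so this unfolding has rank ≥ 2; CP rank is at least every unfolding rank, so rank(T) ≥ 2. (Flattening ranks never certify an upper bound on CP rank; for that we must actually write T with 2 rank-1 terms.)
Upper bound — finding two terms. Write S_k = T[:,:,k] for the frontal slices: S₀ = [[0, -12], [0, 12]], S₁ = [[6, -30], [3, 3]].
If T = a₁ ⊗ b₁ ⊗ c₁ + a₂ ⊗ b₂ ⊗ c₂ then each S_k = c₁[k]·a₁b₁ᵀ + c₂[k]·a₂b₂ᵀ. S₀ and S₁ are linearly independent, so a₁b₁ᵀ and a₂b₂ᵀ must span the same plane of matrices: they are the rank-1 matrices of the form x·S₀ + y·S₁.
det(x·S₀ + y·S₁) is 108·xy + 108·y² = 108·(y)(x + y), vanishing at (x:y) = (1:0) and (1:-1).
M₁ = S₀ = [[0, -12], [0, 12]] = (-12)·[1, -1][0, 1]ᵀ and M₂ = S₀ − S₁ = [[-6, 18], [-3, 9]] = (-3)·[2, 1][1, -3]ᵀ, so take a₁ = [1, -1], b₁ = [0, 1], a₂ = [2, 1], b₂ = [1, -3].
Each slice is an integer combination of E₁ = a₁b₁ᵀ and E₂ = a₂b₂ᵀ: S₀ = −12·E₁, S₁ = −12·E₁ + 3·E₂; reading off coefficients, c₁ = [-12, -12] and c₂ = [0, 3].
Hence T = [1, -1] ⊗ [0, 1] ⊗ [-12, -12] + [2, 1] ⊗ [1, -3] ⊗ [0, 3], so rank(T) ≤ 2.
These bounds meet, so rank(T) = 2.
Check entry T[0,0,1] = 6: (1)·(0)·(-12) + (2)·(1)·(3) = 6.

2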